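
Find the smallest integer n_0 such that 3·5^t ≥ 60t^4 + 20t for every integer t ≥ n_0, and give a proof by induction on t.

At t = 6: 46875 < 77880, so the inequality fails and n_0 ≥ 7. We prove 3·5^t ≥ 60t^4 + 20t for all t ≥ 7.
For the base case t = 7: 3·5^t = 234375 and 60t^4 + 20t = 144200, so 234375 ≥ 144200.
For the inductive step, assume it holds for an arbitrary m ≥ 7, so 3·5^m ≥ 60m^4 + 20m.
Then 3·5^(m + 1) = 5·(3·5^m) ≥ 5·(60m^4 + 20m).
Also, for m ≥ 7 we have 5·(60m^4 + 20m) ≥ 60(m+1)^4 + 20(m+1), since 5·(60m^4 + 20m) − (60(m+1)^4 + 20(m+1)) = 240m^4 - 240m^3 - 360m^2 - 160m - 80, which is nonnegative for all m ≥ 7.
Combining, 3·5^(m + 1) ≥ 60(m+1)^4 + 20(m+1).
Hence, by induction on t, the claim holds for every t ≥ 7.
Hence the smallest such n_0 is 7.

n_0 = 7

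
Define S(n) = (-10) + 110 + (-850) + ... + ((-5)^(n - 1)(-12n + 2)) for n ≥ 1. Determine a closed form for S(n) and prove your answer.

We claim S(n) = 2(-5)^n·n for all n ≥ 1.
When n = 1: S(1) = -10, and the closed form gives -10. They agree.
Inductive step: assume the claim holds for n = r, so S(r) = 2(-5)^r·r.
Then S(r+1) = S(r) + ((-5)^r(-12r - 10)) = (2(-5)^r·r) + ((-5)^r(-12r - 10)).
Simplifying, S(r+1) = (-5)^(r + 1)(2r + 2) = 2(-5)^(r+1)·(r+1),
which is the closed form with n = r+1.
By the principle of mathematical induction, the result holds for all n ≥ 1.

S(n) = 2(-5)^n·n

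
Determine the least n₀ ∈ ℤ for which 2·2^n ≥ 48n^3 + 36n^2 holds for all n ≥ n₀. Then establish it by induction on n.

At n = 16: 131072 < 205824, so the inequality fails and n₀ ≥ 17. We prove 2·2^n ≥ 48n^3 + 36n^2 for all n ≥ 17.
Base case (n = 17): 2·2^n = 262144 and 48n^3 + 36n^2 = 246228, so 262144 ≥ 246228.
For the inductive step, assume it holds for an arbitrary m ≥ 17, so 2·2^m ≥ 48m^3 + 36m^2.
Then 2·2^(m + 1) = 2·(2·2^m) ≥ 2·(48m^3 + 36m^2).
Also, for m ≥ 17 we have 2·(48m^3 + 36m^2) ≥ 48(m+1)^3 + 36(m+1)^2, since 2·(48m^3 + 36m^2) − (48(m+1)^3 + 36(m+1)^2) = 48m^3 - 108m^2 - 216m - 84, which is nonnegative for all m ≥ 17.
Combining, 2·2^(m + 1) ≥ 48(m+1)^3 + 36(m+1)^2.
This completes the induction.
Hence the smallest such n₀ is 17.

n₀ = 17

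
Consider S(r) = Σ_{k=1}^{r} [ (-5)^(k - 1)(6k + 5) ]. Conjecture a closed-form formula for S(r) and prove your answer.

S(r) = -(-5)^r(r + 1) + 1

We claim S(r) = -(-5)^r(r + 1) + 1 for all r ≥ 1.
Base case (r = 1): S(1) = 11, and the closed form gives 11. They agree.
Inductive step: assume the claim holds for r = k, so S(k) = -(-5)^k(k + 1) + 1.
Then S(k+1) = S(k) + ((-5)^k(6k + 11)) = (-(-5)^k(k + 1) + 1) + ((-5)^k(6k + 11)).
Simplifying, S(k+1) = 5(-5)^k·k + 10(-5)^k + 1 = -(-5)^(k+1)((k+1) + 1) + 1,
which is the closed form with r = k+1.
By the principle of mathematical induction, the result holds for all r ≥ 1.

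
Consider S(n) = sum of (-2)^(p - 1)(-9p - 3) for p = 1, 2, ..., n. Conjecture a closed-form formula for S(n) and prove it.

We claim S(n) = (-2)^n(3n + 2) - 2 for all n ≥ 1.
Base step (n = 1): S(1) = -12, and the closed form gives -12. They agree.
Inductive step: suppose the statement holds for some p ≥ 1, so S(p) = (-2)^p(3p + 2) - 2.
Then S(p+1) = S(p) + ((-2)^p(-9p - 12)) = ((-2)^p(3p + 2) - 2) + ((-2)^p(-9p - 12)).
Simplifying, S(p+1) = -6(-2)^p·p - 10(-2)^p - 2 = (-2)^(p+1)(3(p+1) + 2) - 2,
which is the closed form with n = p+1.
This completes the induction.

S(n) = (-2)^n(3n + 2) - 2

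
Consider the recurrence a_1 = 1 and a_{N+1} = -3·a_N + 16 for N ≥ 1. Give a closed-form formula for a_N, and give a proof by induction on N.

Computing the first terms: a_1 = 1, a_2 = 13, a_3 = -23. This suggests a_N = (-3)^N + 4.
Base step (N = 1): the formula gives 1 = 1 = a_1.
Inductive step: suppose the statement holds for some r ≥ 1, so a_r = (-3)^r + 4.
Then a_{r+1} = -3·a_r + 16 = -3·((-3)^r + 4) + 16 = (-3)^(r + 1) + 4,
which is the claimed formula at N = r+1.
By induction, the statement is established for all N ≥ 1.

a_N = (-3)^N + 4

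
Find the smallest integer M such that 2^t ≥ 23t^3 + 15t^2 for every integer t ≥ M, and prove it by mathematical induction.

At t = 16: 65536 < 98048, so the inequality fails and M ≥ 17. We prove 2^t ≥ 23t^3 + 15t^2 for all t ≥ 17.
Base step (t = 17): 2^t = 131072 and 23t^3 + 15t^2 = 117334, so 131072 ≥ 117334.
Inductive step: assume the claim holds for t = k, so 2^k ≥ 23k^3 + 15k^2.
Then 2^(k + 1) = 2·(2^k) ≥ 2·(23k^3 + 15k^2).
Also, for k ≥ 17 we have 2·(23k^3 + 15k^2) ≥ 23(k+1)^3 + 15(k+1)^2, since 2·(23k^3 + 15k^2) − (23(k+1)^3 + 15(k+1)^2) = 23k^3 - 54k^2 - 99k - 38, which is nonnegative for all k ≥ 17.
Combining, 2^(k + 1) ≥ 23(k+1)^3 + 15(k+1)^2.
This completes the induction.
Hence the smallest such M is 17.

M = 17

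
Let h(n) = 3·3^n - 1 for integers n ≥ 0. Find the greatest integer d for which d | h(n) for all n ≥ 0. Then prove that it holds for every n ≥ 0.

Computing the first values: h(0) = 2 and h(1) = 8; gcd(2, 8) = 2, so d ≤ 2.
We prove 2 | 3·3^n - 1 for all n ≥ 0 by induction on n.
Base case (n = 0): h(0) = 2 = 2·(1), so 2 | h(0).
Inductive step: assume the claim holds for n = k, i.e. 2 | h(k). Then
h(k+1) = 3·3^(k+1) - 1 = 3·(3·3^k - 1) + 2 = 3·h(k) + 2. The first term is divisible by 2 by the inductive hypothesis, and 2 is divisible by 2. Hence 2 | h(k+1).
Hence, by induction on n, the claim holds for every n ≥ 0.
Therefore the largest such d is 2.

d = 2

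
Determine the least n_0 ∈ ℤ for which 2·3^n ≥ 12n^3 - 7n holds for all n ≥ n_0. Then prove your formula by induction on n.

At n = 6: 1458 < 2550, so the inequality fails and n_0 ≥ 7. We prove 2·3^n ≥ 12n^3 - 7n for all n ≥ 7.
When n = 7: 2·3^n = 4374 and 12n^3 - 7n = 4067, so 4374 ≥ 4067.
For the inductive step, assume it holds for an arbitrary i ≥ 7, so 2·3^i ≥ 12i^3 - 7i.
Then 2·3^(i + 1) = 3·(2·3^i) ≥ 3·(12i^3 - 7i).
Also, for i ≥ 7 we have 3·(12i^3 - 7i) ≥ 12(i+1)^3 - 7(i+1), since 3·(12i^3 - 7i) − (12(i+1)^3 - 7(i+1)) = 24i^3 - 36i^2 - 50i - 5, which is nonnegative for all i ≥ 7.
Combining, 2·3^(i + 1) ≥ 12(i+1)^3 - 7(i+1).
By the principle of mathematical induction, the result holds for all n ≥ 7.
Hence the smallest such n_0 is 7.

n_0 = 7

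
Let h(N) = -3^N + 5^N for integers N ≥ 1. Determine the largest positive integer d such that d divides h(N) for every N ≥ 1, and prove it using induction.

d = 2

Computing the first values: h(1) = 2 and h(2) = 16; gcd(2, 16) = 2, so d ≤ 2.
We prove 2 | -3^N + 5^N for all N ≥ 1 by induction on N.
Base step (N = 1): h(1) = 2 = 2·(1), so 2 | h(1).
Suppose the result is true for N = r, i.e. 2 | h(r). Then
5^{r+1} − 3^{r+1} = 5·5^r − 3·3^r = 5·(5^r − 3^r) + (2)·3^r. The first term is divisible by 2 by the inductive hypothesis, and the second term (2)·3^r is divisible by 2 since 2 | 2. Hence 2 | h(r+1).
By induction, the statement is established for all N ≥ 1.
Therefore the largest such d is 2.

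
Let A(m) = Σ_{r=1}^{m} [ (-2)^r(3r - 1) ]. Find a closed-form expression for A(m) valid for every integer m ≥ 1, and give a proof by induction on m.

A(m) = 2(-2)^m·m

We claim A(m) = 2(-2)^m·m for all m ≥ 1.
Base step (m = 1): A(1) = -4, and the closed form gives -4. They agree.
For the inductive step, assume it holds for an arbitrary r ≥ 1, so A(r) = 2(-2)^r·r.
Then A(r+1) = A(r) + ((-2)^(r + 1)(3r + 2)) = (2(-2)^r·r) + ((-2)^(r + 1)(3r + 2)).
Simplifying, A(r+1) = (-2)^(r + 2)(-r - 1) = 2(-2)^(r+1)·(r+1),
which is the closed form with m = r+1.
By the principle of mathematical induction, the result holds for all m ≥ 1.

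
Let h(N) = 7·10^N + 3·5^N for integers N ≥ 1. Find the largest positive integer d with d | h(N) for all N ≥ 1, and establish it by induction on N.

d = 5

Computing the first values: h(1) = 85 and h(2) = 775; gcd(85, 775) = 5, so d ≤ 5.
We prove 5 | 7·10^N + 3·5^N for all N ≥ 1 by induction on N.
Base case (N = 1): h(1) = 85 = 5·(17), so 5 | h(1).
Inductive step: assume the claim holds for N = j, i.e. 5 | h(j). Then
h(j+1) − 10·h(j) = (7·10^(j+1) + 3·5^(j+1)) − 10·(7·10^j + 3·5^j) = (3)·5^j·(5 − 10) = (-15)·5^j. Since 5 | h(j) by the inductive hypothesis, 5 | 10·h(j); and 5 | -15 since -15 = 5·-3. Therefore 5 | h(j+1).
By the principle of mathematical induction, the result holds for all N ≥ 1.
Therefore the largest such d is 5.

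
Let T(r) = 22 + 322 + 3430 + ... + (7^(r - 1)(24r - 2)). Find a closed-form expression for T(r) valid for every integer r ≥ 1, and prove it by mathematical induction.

We claim T(r) = 7^r(4r - 1) + 1 for all r ≥ 1.
When r = 1: T(1) = 22, and the closed form gives 22. They agree.
Inductive step: assume the claim holds for r = k, so T(k) = 7^k(4k - 1) + 1.
Then T(k+1) = T(k) + (7^k(24k + 22)) = (7^k(4k - 1) + 1) + (7^k(24k + 22)).
Simplifying, T(k+1) = 28·7^k·k + 21·7^k + 1 = 7^(k+1)(4(k+1) - 1) + 1,
which is the closed form with r = k+1.
Hence, by induction on r, the claim holds for every r ≥ 1.

T(r) = 7^r(4r - 1) + 1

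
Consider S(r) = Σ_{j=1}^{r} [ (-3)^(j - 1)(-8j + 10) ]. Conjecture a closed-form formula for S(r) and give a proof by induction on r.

S(r) = 2(-3)^r(r - 1) + 2

We claim S(r) = 2(-3)^r(r - 1) + 2 for all r ≥ 1.
Base case (r = 1): S(1) = 2, and the closed form gives 2. They agree.
Suppose the result is true for r = j, so S(j) = 2(-3)^j(j - 1) + 2.
Then S(j+1) = S(j) + ((-3)^j(-8j + 2)) = (2(-3)^j(j - 1) + 2) + ((-3)^j(-8j + 2)).
Simplifying, S(j+1) = -6(-3)^j·j + 2 = 2(-3)^(j+1)((j+1) - 1) + 2,
which is the closed form with r = j+1.
By the principle of mathematical induction, the result holds for all r ≥ 1.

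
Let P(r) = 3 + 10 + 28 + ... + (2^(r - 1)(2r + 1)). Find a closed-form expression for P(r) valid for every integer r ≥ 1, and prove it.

We claim P(r) = 2^r(2r - 1) + 1 for all r ≥ 1.
Base case (r = 1): P(1) = 3, and the closed form gives 3. They agree.
Suppose the result is true for r = p, so P(p) = 2^p(2p - 1) + 1.
Then P(p+1) = P(p) + (2^p(2p + 3)) = (2^p(2p - 1) + 1) + (2^p(2p + 3)).
Simplifying, P(p+1) = 2^(p + 1) + 2^(p + 2)p + 1 = 2^(p+1)(2(p+1) - 1) + 1,
which is the closed form with r = p+1.
Hence, by induction on r, the claim holds for every r ≥ 1.

P(r) = 2^r(2r - 1) + 1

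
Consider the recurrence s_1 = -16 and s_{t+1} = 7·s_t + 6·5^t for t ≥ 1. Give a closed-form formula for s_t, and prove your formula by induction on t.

Computing the first terms: s_1 = -16, s_2 = -82, s_3 = -424. This suggests s_t = -3·5^t - 7^(t - 1).
Base case (t = 1): the formula gives -16 = -16 = s_1.
For the inductive step, assume it holds for an arbitrary j ≥ 1, so s_j = -3·5^j - 7^(j - 1).
Then s_{j+1} = 7·s_j + 6·5^j = 7·(-3·5^j - 7^(j - 1)) + 6·5^j = -3·5^(j + 1) - 7^j = -3·5^(j+1) - 7^((j+1) - 1),
which is the claimed formula at t = j+1.
Hence, by induction on t, the claim holds for every t ≥ 1.

s_t = -3·5^t - 7^(t - 1)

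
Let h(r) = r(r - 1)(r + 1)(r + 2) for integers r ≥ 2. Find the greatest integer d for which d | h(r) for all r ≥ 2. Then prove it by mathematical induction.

d = 24

Computing the first values: h(2) = 24 and h(3) = 120; gcd(24, 120) = 24, so d ≤ 24.
We prove 24 | r(r - 1)(r + 1)(r + 2) for all r ≥ 2 by induction on r.
When r = 2: h(2) = 24 = 24·(1), so 24 | h(2).
For the inductive step, assume it holds for an arbitrary k ≥ 2, i.e. 24 | h(k). Then
h(k+1) − h(k) = k·(k+1)·(k+2)·(k+3) − (k-1)·k·(k+1)·(k+2) = k·(k+1)·(k+2)·[(k+3) − (k-1)] = 4·k·(k+1)·(k+2). The product of 3 consecutive integers is divisible by (3)! = 6, so h(k+1) − h(k) is divisible by 4·6 = 24. By the inductive hypothesis 24 | h(k), hence 24 | h(k+1).
This completes the induction.
Therefore the largest such d is 24.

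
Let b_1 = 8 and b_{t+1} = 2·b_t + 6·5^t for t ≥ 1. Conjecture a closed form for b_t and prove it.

b_t = -2^t + 2·5^t

Computing the first terms: b_1 = 8, b_2 = 46, b_3 = 242. This suggests b_t = -2^t + 2·5^t.
When t = 1: the formula gives 8 = 8 = b_1.
For the inductive step, assume it holds for an arbitrary m ≥ 1, so b_m = -2^m + 2·5^m.
Then b_{m+1} = 2·b_m + 6·5^m = 2·(-2^m + 2·5^m) + 6·5^m = -2^(m + 1) + 2·5^(m + 1),
which is the claimed formula at t = m+1.
Hence, by induction on t, the claim holds for every t ≥ 1.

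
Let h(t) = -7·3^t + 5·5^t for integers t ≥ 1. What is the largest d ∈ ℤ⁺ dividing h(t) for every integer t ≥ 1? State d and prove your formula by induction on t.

d = 2

Computing the first values: h(1) = 4 and h(2) = 62; gcd(4, 62) = 2, so d ≤ 2.
We prove 2 | -7·3^t + 5·5^t for all t ≥ 1 by induction on t.
Base case (t = 1): h(1) = 4 = 2·(2), so 2 | h(1).
Inductive step: assume the claim holds for t = i, i.e. 2 | h(i). Then
h(i+1) − 5·h(i) = (-7·3^(i+1) + 5·5^(i+1)) − 5·(-7·3^i + 5·5^i) = (-7)·3^i·(3 − 5) = (14)·3^i. Since 2 | h(i) by the inductive hypothesis, 2 | 5·h(i); and 2 | 14 since 14 = 2·7. Therefore 2 | h(i+1).
By induction, the statement is established for all t ≥ 1.
Therefore the largest such d is 2.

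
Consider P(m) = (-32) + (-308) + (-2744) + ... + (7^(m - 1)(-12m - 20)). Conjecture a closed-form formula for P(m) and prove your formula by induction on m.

P(m) = -7^m(2m + 3) + 3

We claim P(m) = -7^m(2m + 3) + 3 for all m ≥ 1.
Base case (m = 1): P(1) = -32, and the closed form gives -32. They agree.
Inductive step: assume the claim holds for m = p, so P(p) = -7^p(2p + 3) + 3.
Then P(p+1) = P(p) + (7^p(-12p - 32)) = (-7^p(2p + 3) + 3) + (7^p(-12p - 32)).
Simplifying, P(p+1) = -14·7^p·p - 35·7^p + 3 = -7^(p+1)(2(p+1) + 3) + 3,
which is the closed form with m = p+1.
By induction, the statement is established for all m ≥ 1.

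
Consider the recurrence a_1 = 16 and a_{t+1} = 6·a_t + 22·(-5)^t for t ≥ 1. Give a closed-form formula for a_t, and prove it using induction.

Computing the first terms: a_1 = 16, a_2 = -14, a_3 = 466. This suggests a_t = -2(-5)^t + 6^t.
Base case (t = 1): the formula gives 16 = 16 = a_1.
Inductive step: assume the claim holds for t = i, so a_i = -2(-5)^i + 6^i.
Then a_{i+1} = 6·a_i + 22·(-5)^i = 6·(-2(-5)^i + 6^i) + 22·(-5)^i = -2(-5)^(i + 1) + 6^(i + 1),
which is the claimed formula at t = i+1.
By induction, the statement is established for all t ≥ 1.

a_t = -2(-5)^t + 6^t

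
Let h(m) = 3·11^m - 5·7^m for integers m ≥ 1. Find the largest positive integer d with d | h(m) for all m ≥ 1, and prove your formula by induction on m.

Computing the first values: h(1) = -2 and h(2) = 118; gcd(-2, 118) = 2, so d ≤ 2.
We prove 2 | 3·11^m - 5·7^m for all m ≥ 1 by induction on m.
Base case (m = 1): h(1) = -2 = 2·(-1), so 2 | h(1).
Inductive step: assume the claim holds for m = i, i.e. 2 | h(i). Then
h(i+1) − 11·h(i) = (3·11^(i+1) - 5·7^(i+1)) − 11·(3·11^i - 5·7^i) = (-5)·7^i·(7 − 11) = (20)·7^i. Since 2 | h(i) by the inductive hypothesis, 2 | 11·h(i); and 2 | 20 since 20 = 2·10. Therefore 2 | h(i+1).
Hence, by induction on m, the claim holds for every m ≥ 1.
Therefore the largest such d is 2.

d = 2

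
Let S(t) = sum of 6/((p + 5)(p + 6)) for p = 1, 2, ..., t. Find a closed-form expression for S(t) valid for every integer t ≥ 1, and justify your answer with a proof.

We claim S(t) = t/(t + 6) for all t ≥ 1.
Base case (t = 1): S(1) = 1/7, and the closed form gives 1/7. They agree.
Inductive step: assume the claim holds for t = p, so S(p) = p/(p + 6).
Then S(p+1) = S(p) + (6/((p + 6)(p + 7))) = (p/(p + 6)) + (6/((p + 6)(p + 7))).
Simplifying, S(p+1) = (p + 1)/(p + 7) = (p+1)/((p+1) + 6),
which is the closed form with t = p+1.
By the principle of mathematical induction, the result holds for all t ≥ 1.

S(t) = t/(t + 6)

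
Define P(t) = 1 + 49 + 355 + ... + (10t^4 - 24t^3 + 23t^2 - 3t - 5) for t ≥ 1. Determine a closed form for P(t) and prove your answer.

We claim P(t) = t(2t^4 - t^3 - t^2 + 4t - 3) for all t ≥ 1.
For the base case t = 1: P(1) = 1, and the closed form gives 1. They agree.
Inductive step: suppose the statement holds for some i ≥ 1, so P(i) = i(2i^4 - i^3 - i^2 + 4i - 3).
Then P(i+1) = P(i) + (10i^4 + 16i^3 + 11i^2 + 11i + 1) = (i(2i^4 - i^3 - i^2 + 4i - 3)) + (10i^4 + 16i^3 + 11i^2 + 11i + 1).
Simplifying, P(i+1) = (i + 1)(2i^4 + 7i^3 + 8i^2 + 7i + 1) = (i+1)(2(i+1)^4 - (i+1)^3 - (i+1)^2 + 4(i+1) - 3),
which is the closed form with t = i+1.
Hence, by induction on t, the claim holds for every t ≥ 1.

P(t) = t(2t^4 - t^3 - t^2 + 4t - 3)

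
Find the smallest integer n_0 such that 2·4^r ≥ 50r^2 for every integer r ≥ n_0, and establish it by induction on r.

At r = 4: 512 < 800, so the inequality fails and n_0 ≥ 5. We prove 2·4^r ≥ 50r^2 for all r ≥ 5.
When r = 5: 2·4^r = 2048 and 50r^2 = 1250, so 2048 ≥ 1250.
For the inductive step, assume it holds for an arbitrary p ≥ 5, so 2·4^p ≥ 50p^2.
Then 2·4^(p + 1) = 4·(2·4^p) ≥ 4·(50p^2).
Also, for p ≥ 5 we have 4·(50p^2) ≥ 50(p+1)^2, since 4 ≥ (1 + 1/p)^2 for all p ≥ 5.
Combining, 2·4^(p + 1) ≥ 50(p+1)^2.
By the principle of mathematical induction, the result holds for all r ≥ 5.
Hence the smallest such n_0 is 5.

n_0 = 5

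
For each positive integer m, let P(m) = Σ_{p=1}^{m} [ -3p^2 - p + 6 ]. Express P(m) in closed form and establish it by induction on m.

We claim P(m) = -m(m^2 + 2m - 5) for all m ≥ 1.
For the base case m = 1: P(1) = 2, and the closed form gives 2. They agree.
Inductive step: assume the claim holds for m = p, so P(p) = p(-p^2 - 2p + 5).
Then P(p+1) = P(p) + (-p - 3(p + 1)^2 + 5) = (p(-p^2 - 2p + 5)) + (-p - 3(p + 1)^2 + 5).
Simplifying, P(p+1) = -(p + 1)(p^2 + 4p - 2) = -(p+1)((p+1)^2 + 2(p+1) - 5),
which is the closed form with m = p+1.
Hence, by induction on m, the claim holds for every m ≥ 1.

P(m) = -m(m^2 + 2m - 5)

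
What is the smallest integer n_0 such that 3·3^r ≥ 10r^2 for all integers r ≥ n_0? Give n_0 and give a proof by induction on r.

At r = 3: 81 < 90, so the inequality fails and n_0 ≥ 4. We prove 3·3^r ≥ 10r^2 for all r ≥ 4.
Base case (r = 4): 3·3^r = 243 and 10r^2 = 160, so 243 ≥ 160.
Suppose the result is true for r = m, so 3·3^m ≥ 10m^2.
Then 3·3^(m + 1) = 3·(3·3^m) ≥ 3·(10m^2).
Also, for m ≥ 4 we have 3·(10m^2) ≥ 10(m+1)^2, since 3 ≥ (1 + 1/m)^2 for all m ≥ 4.
Combining, 3·3^(m + 1) ≥ 10(m+1)^2.
Hence, by induction on r, the claim holds for every r ≥ 4.
Hence the smallest such n_0 is 4.

n_0 = 4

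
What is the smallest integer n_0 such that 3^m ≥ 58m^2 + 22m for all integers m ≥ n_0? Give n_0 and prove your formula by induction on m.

n_0 = 8

At m = 7: 2187 < 2996, so the inequality fails and n_0 ≥ 8. We prove 3^m ≥ 58m^2 + 22m for all m ≥ 8.
Base case (m = 8): 3^m = 6561 and 58m^2 + 22m = 3888, so 6561 ≥ 3888.
Suppose the result is true for m = i, so 3^i ≥ 58i^2 + 22i.
Then 3^(i + 1) = 3·(3^i) ≥ 3·(58i^2 + 22i).
Also, for i ≥ 8 we have 3·(58i^2 + 22i) ≥ 58(i+1)^2 + 22(i+1), since 3·(58i^2 + 22i) − (58(i+1)^2 + 22(i+1)) = 116i^2 - 72i - 80, which is nonnegative for all i ≥ 8.
Combining, 3^(i + 1) ≥ 58(i+1)^2 + 22(i+1).
By induction, the statement is established for all m ≥ 8.
Hence the smallest such n_0 is 8.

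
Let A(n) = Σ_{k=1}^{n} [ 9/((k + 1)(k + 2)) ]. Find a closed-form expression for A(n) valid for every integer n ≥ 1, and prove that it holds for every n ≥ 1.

A(n) = 9n/(2(n + 2))

We claim A(n) = 9n/(2(n + 2)) for all n ≥ 1.
When n = 1: A(1) = 3/2, and the closed form gives 3/2. They agree.
For the inductive step, assume it holds for an arbitrary k ≥ 1, so A(k) = 9k/(2(k + 2)).
Then A(k+1) = A(k) + (9/((k + 2)(k + 3))) = (9k/(2(k + 2))) + (9/((k + 2)(k + 3))).
Simplifying, A(k+1) = 9(k + 1)/(2(k + 3)) = 9(k+1)/(2((k+1) + 2)),
which is the closed form with n = k+1.
This completes the induction.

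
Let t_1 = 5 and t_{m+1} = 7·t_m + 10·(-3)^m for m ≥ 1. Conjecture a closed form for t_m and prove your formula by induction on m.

t_m = -(-3)^m + 2·7^(m - 1)

Computing the first terms: t_1 = 5, t_2 = 5, t_3 = 125. This suggests t_m = -(-3)^m + 2·7^(m - 1).
For the base case m = 1: the formula gives 5 = 5 = t_1.
For the inductive step, assume it holds for an arbitrary j ≥ 1, so t_j = -(-3)^j + 2·7^(j - 1).
Then t_{j+1} = 7·t_j + 10·(-3)^j = 7·(-(-3)^j + 2·7^(j - 1)) + 10·(-3)^j = -(-3)^(j + 1) + 2·7^j = -(-3)^(j+1) + 2·7^((j+1) - 1),
which is the claimed formula at m = j+1.
By induction, the statement is established for all m ≥ 1.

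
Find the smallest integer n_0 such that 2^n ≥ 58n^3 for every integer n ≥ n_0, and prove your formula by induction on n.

n_0 = 19

At n = 18: 262144 < 338256, so the inequality fails and n_0 ≥ 19. We prove 2^n ≥ 58n^3 for all n ≥ 19.
For the base case n = 19: 2^n = 524288 and 58n^3 = 397822, so 524288 ≥ 397822.
For the inductive step, assume it holds for an arbitrary p ≥ 19, so 2^p ≥ 58p^3.
Then 2^(p + 1) = 2·(2^p) ≥ 2·(58p^3).
Also, for p ≥ 19 we have 2·(58p^3) ≥ 58(p+1)^3, since 2 ≥ (1 + 1/p)^3 for all p ≥ 19.
Combining, 2^(p + 1) ≥ 58(p+1)^3.
This completes the induction.
Hence the smallest such n_0 is 19.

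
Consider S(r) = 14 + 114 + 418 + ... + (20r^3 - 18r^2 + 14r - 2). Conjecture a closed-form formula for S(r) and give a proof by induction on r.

We claim S(r) = r(5r^3 + 4r^2 + 3r + 2) for all r ≥ 1.
Base case (r = 1): S(1) = 14, and the closed form gives 14. They agree.
Inductive step: assume the claim holds for r = j, so S(j) = j(5j^3 + 4j^2 + 3j + 2).
Then S(j+1) = S(j) + (20j^3 + 42j^2 + 38j + 14) = (j(5j^3 + 4j^2 + 3j + 2)) + (20j^3 + 42j^2 + 38j + 14).
Simplifying, S(j+1) = (j + 1)(5j^3 + 19j^2 + 26j + 14) = (j+1)(5(j+1)^3 + 4(j+1)^2 + 3(j+1) + 2),
which is the closed form with r = j+1.
By the principle of mathematical induction, the result holds for all r ≥ 1.

S(r) = r(5r^3 + 4r^2 + 3r + 2)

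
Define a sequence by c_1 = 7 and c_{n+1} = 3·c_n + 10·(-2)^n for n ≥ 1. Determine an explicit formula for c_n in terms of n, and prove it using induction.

c_n = (-2)^(n + 1) + 3^n

Computing the first terms: c_1 = 7, c_2 = 1, c_3 = 43. This suggests c_n = (-2)^(n + 1) + 3^n.
Base step (n = 1): the formula gives 7 = 7 = c_1.
Inductive step: assume the claim holds for n = i, so c_i = (-2)^(i + 1) + 3^i.
Then c_{i+1} = 3·c_i + 10·(-2)^i = 3·((-2)^(i + 1) + 3^i) + 10·(-2)^i = (-2)^(i + 2) + 3^(i + 1) = (-2)^((i+1) + 1) + 3^(i+1),
which is the claimed formula at n = i+1.
By induction, the statement is established for all n ≥ 1.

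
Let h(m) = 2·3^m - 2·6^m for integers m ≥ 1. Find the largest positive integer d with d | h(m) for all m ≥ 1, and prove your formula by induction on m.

Computing the first values: h(1) = -6 and h(2) = -54; gcd(-6, -54) = 6, so d ≤ 6.
We prove 6 | 2·3^m - 2·6^m for all m ≥ 1 by induction on m.
Base case (m = 1): h(1) = -6 = 6·(-1), so 6 | h(1).
Inductive step: suppose the statement holds for some r ≥ 1, i.e. 6 | h(r). Then
h(r+1) − 6·h(r) = (2·3^(r+1) - 2·6^(r+1)) − 6·(2·3^r - 2·6^r) = (2)·3^r·(3 − 6) = (-6)·3^r. Since 6 | h(r) by the inductive hypothesis, 6 | 6·h(r); and 6 | -6 since -6 = 6·-1. Therefore 6 | h(r+1).
By the principle of mathematical induction, the result holds for all m ≥ 1.
Therefore the largest such d is 6.

d = 6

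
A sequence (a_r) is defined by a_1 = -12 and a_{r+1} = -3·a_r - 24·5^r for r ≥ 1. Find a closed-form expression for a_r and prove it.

Computing the first terms: a_1 = -12, a_2 = -84, a_3 = -348. This suggests a_r = -(-3)^r - 3·5^r.
When r = 1: the formula gives -12 = -12 = a_1.
Inductive step: suppose the statement holds for some j ≥ 1, so a_j = -(-3)^j - 3·5^j.
Then a_{j+1} = -3·a_j - 24·5^j = -3·(-(-3)^j - 3·5^j) - 24·5^j = -(-3)^(j + 1) - 3·5^(j + 1),
which is the claimed formula at r = j+1.
This completes the induction.

a_r = -(-3)^r - 3·5^r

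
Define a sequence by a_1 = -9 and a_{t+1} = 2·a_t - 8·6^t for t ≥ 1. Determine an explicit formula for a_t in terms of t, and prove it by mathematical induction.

Computing the first terms: a_1 = -9, a_2 = -66, a_3 = -420. This suggests a_t = 3·2^(t - 1) - 2·6^t.
For the base case t = 1: the formula gives -9 = -9 = a_1.
For the inductive step, assume it holds for an arbitrary r ≥ 1, so a_r = 3·2^(r - 1) - 2·6^r.
Then a_{r+1} = 2·a_r - 8·6^r = 2·(3·2^(r - 1) - 2·6^r) - 8·6^r = 3·2^r - 2·6^(r + 1) = 3·2^((r+1) - 1) - 2·6^(r+1),
which is the claimed formula at t = r+1.
Hence, by induction on t, the claim holds for every t ≥ 1.

a_t = 3·2^(t - 1) - 2·6^t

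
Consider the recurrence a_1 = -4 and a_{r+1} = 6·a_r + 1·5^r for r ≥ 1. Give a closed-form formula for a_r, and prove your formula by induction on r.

Computing the first terms: a_1 = -4, a_2 = -19, a_3 = -89. This suggests a_r = -5^r + 6^(r - 1).
When r = 1: the formula gives -4 = -4 = a_1.
Inductive step: assume the claim holds for r = m, so a_m = -5^m + 6^(m - 1).
Then a_{m+1} = 6·a_m + 1·5^m = 6·(-5^m + 6^(m - 1)) + 1·5^m = -5^(m + 1) + 6^m = -5^(m+1) + 6^((m+1) - 1),
which is the claimed formula at r = m+1.
This completes the induction.

a_r = -5^r + 6^(r - 1)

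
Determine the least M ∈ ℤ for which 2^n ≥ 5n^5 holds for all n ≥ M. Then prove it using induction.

M = 26

At n = 25: 33554432 < 48828125, so the inequality fails and M ≥ 26. We prove 2^n ≥ 5n^5 for all n ≥ 26.
When n = 26: 2^n = 67108864 and 5n^5 = 59406880, so 67108864 ≥ 59406880.
For the inductive step, assume it holds for an arbitrary r ≥ 26, so 2^r ≥ 5r^5.
Then 2^(r + 1) = 2·(2^r) ≥ 2·(5r^5).
Also, for r ≥ 26 we have 2·(5r^5) ≥ 5(r+1)^5, since 2 ≥ (1 + 1/r)^5 for all r ≥ 26.
Combining, 2^(r + 1) ≥ 5(r+1)^5.
By the principle of mathematical induction, the result holds for all n ≥ 26.
Hence the smallest such M is 26.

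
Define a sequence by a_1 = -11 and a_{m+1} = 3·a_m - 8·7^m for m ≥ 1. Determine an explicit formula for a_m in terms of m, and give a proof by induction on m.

a_m = 3^m - 2·7^m

Computing the first terms: a_1 = -11, a_2 = -89, a_3 = -659. This suggests a_m = 3^m - 2·7^m.
When m = 1: the formula gives -11 = -11 = a_1.
Suppose the result is true for m = p, so a_p = 3^p - 2·7^p.
Then a_{p+1} = 3·a_p - 8·7^p = 3·(3^p - 2·7^p) - 8·7^p = 3^(p + 1) - 2·7^(p + 1),
which is the claimed formula at m = p+1.
This completes the induction.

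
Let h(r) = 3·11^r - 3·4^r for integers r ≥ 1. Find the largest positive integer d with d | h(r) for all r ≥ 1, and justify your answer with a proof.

d = 21

Computing the first values: h(1) = 21 and h(2) = 315; gcd(21, 315) = 21, so d ≤ 21.
We prove 21 | 3·11^r - 3·4^r for all r ≥ 1 by induction on r.
Base case (r = 1): h(1) = 21 = 21·(1), so 21 | h(1).
For the inductive step, assume it holds for an arbitrary j ≥ 1, i.e. 21 | h(j). Then
h(j+1) − 11·h(j) = (3·11^(j+1) - 3·4^(j+1)) − 11·(3·11^j - 3·4^j) = (-3)·4^j·(4 − 11) = (21)·4^j. Since 21 | h(j) by the inductive hypothesis, 21 | 11·h(j); and 21 | 21 since 21 = 21·1. Therefore 21 | h(j+1).
Hence, by induction on r, the claim holds for every r ≥ 1.
Therefore the largest such d is 21.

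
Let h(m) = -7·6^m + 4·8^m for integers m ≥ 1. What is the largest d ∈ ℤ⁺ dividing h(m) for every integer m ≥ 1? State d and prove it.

Computing the first values: h(1) = -10 and h(2) = 4; gcd(-10, 4) = 2, so d ≤ 2.
We prove 2 | -7·6^m + 4·8^m for all m ≥ 1 by induction on m.
When m = 1: h(1) = -10 = 2·(-5), so 2 | h(1).
Inductive step: suppose the statement holds for some j ≥ 1, i.e. 2 | h(j). Then
h(j+1) − 8·h(j) = (-7·6^(j+1) + 4·8^(j+1)) − 8·(-7·6^j + 4·8^j) = (-7)·6^j·(6 − 8) = (14)·6^j. Since 2 | h(j) by the inductive hypothesis, 2 | 8·h(j); and 2 | 14 since 14 = 2·7. Therefore 2 | h(j+1).
Hence, by induction on m, the claim holds for every m ≥ 1.
Therefore the largest such d is 2.

d = 2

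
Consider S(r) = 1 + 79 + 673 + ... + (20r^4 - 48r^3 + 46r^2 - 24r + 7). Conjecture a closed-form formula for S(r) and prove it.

We claim S(r) = r(4r^4 - 2r^3 - 2r^2 - r + 2) for all r ≥ 1.
When r = 1: S(1) = 1, and the closed form gives 1. They agree.
For the inductive step, assume it holds for an arbitrary j ≥ 1, so S(j) = j(4j^4 - 2j^3 - 2j^2 - j + 2).
Then S(j+1) = S(j) + (20j^4 + 32j^3 + 22j^2 + 4j + 1) = (j(4j^4 - 2j^3 - 2j^2 - j + 2)) + (20j^4 + 32j^3 + 22j^2 + 4j + 1).
Simplifying, S(j+1) = (j + 1)(4j^4 + 14j^3 + 16j^2 + 5j + 1) = (j+1)(4(j+1)^4 - 2(j+1)^3 - 2(j+1)^2 - (j+1) + 2),
which is the closed form with r = j+1.
This completes the induction.

S(r) = r(4r^4 - 2r^3 - 2r^2 - r + 2)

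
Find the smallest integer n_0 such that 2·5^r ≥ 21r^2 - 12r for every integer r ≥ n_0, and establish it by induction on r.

At r = 2: 50 < 60, so the inequality fails and n_0 ≥ 3. We prove 2·5^r ≥ 21r^2 - 12r for all r ≥ 3.
Base case (r = 3): 2·5^r = 250 and 21r^2 - 12r = 153, so 250 ≥ 153.
Inductive step: assume the claim holds for r = i, so 2·5^i ≥ 21i^2 - 12i.
Then 2·5^(i + 1) = 5·(2·5^i) ≥ 5·(21i^2 - 12i).
Also, for i ≥ 3 we have 5·(21i^2 - 12i) ≥ 21(i+1)^2 - 12(i+1), since 5·(21i^2 - 12i) − (21(i+1)^2 - 12(i+1)) = 84i^2 - 90i - 9, which is nonnegative for all i ≥ 3.
Combining, 2·5^(i + 1) ≥ 21(i+1)^2 - 12(i+1).
Hence, by induction on r, the claim holds for every r ≥ 3.
Hence the smallest such n_0 is 3.

n_0 = 3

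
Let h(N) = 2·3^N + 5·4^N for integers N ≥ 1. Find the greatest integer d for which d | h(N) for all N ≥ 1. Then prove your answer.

d = 2

Computing the first values: h(1) = 26 and h(2) = 98; gcd(26, 98) = 2, so d ≤ 2.
We prove 2 | 2·3^N + 5·4^N for all N ≥ 1 by induction on N.
Base case (N = 1): h(1) = 26 = 2·(13), so 2 | h(1).
Inductive step: suppose the statement holds for some m ≥ 1, i.e. 2 | h(m). Then
h(m+1) − 4·h(m) = (2·3^(m+1) + 5·4^(m+1)) − 4·(2·3^m + 5·4^m) = (2)·3^m·(3 − 4) = (-2)·3^m. Since 2 | h(m) by the inductive hypothesis, 2 | 4·h(m); and 2 | -2 since -2 = 2·-1. Therefore 2 | h(m+1).
By the principle of mathematical induction, the result holds for all N ≥ 1.
Therefore the largest such d is 2.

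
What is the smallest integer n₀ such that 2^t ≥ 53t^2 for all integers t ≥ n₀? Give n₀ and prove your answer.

At t = 13: 8192 < 8957, so the inequality fails and n₀ ≥ 14. We prove 2^t ≥ 53t^2 for all t ≥ 14.
When t = 14: 2^t = 16384 and 53t^2 = 10388, so 16384 ≥ 10388.
Suppose the result is true for t = j, so 2^j ≥ 53j^2.
Then 2^(j + 1) = 2·(2^j) ≥ 2·(53j^2).
Also, for j ≥ 14 we have 2·(53j^2) ≥ 53(j+1)^2, since 2 ≥ (1 + 1/j)^2 for all j ≥ 14.
Combining, 2^(j + 1) ≥ 53(j+1)^2.
By the principle of mathematical induction, the result holds for all t ≥ 14.
Hence the smallest such n₀ is 14.

n₀ = 14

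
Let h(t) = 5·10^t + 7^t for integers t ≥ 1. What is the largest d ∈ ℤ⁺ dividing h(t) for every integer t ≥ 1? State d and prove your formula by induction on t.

Computing the first values: h(1) = 57 and h(2) = 549; gcd(57, 549) = 3, so d ≤ 3.
We prove 3 | 5·10^t + 7^t for all t ≥ 1 by induction on t.
Base step (t = 1): h(1) = 57 = 3·(19), so 3 | h(1).
For the inductive step, assume it holds for an arbitrary m ≥ 1, i.e. 3 | h(m). Then
h(m+1) − 10·h(m) = (5·10^(m+1) + 7^(m+1)) − 10·(5·10^m + 7^m) = (1)·7^m·(7 − 10) = (-3)·7^m. Since 3 | h(m) by the inductive hypothesis, 3 | 10·h(m); and 3 | -3 since -3 = 3·-1. Therefore 3 | h(m+1).
Hence, by induction on t, the claim holds for every t ≥ 1.
Therefore the largest such d is 3.

d = 3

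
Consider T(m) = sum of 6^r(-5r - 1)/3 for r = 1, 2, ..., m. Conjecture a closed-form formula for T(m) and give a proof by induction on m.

T(m) = -2·6^m·m

We claim T(m) = -2·6^m·m for all m ≥ 1.
Base case (m = 1): T(1) = -12, and the closed form gives -12. They agree.
Inductive step: assume the claim holds for m = r, so T(r) = -2·6^r·r.
Then T(r+1) = T(r) + (6^r(-10r - 12)) = (-2·6^r·r) + (6^r(-10r - 12)).
Simplifying, T(r+1) = 12·6^r(-r - 1) = -2·6^(r+1)·(r+1),
which is the closed form with m = r+1.
By induction, the statement is established for all m ≥ 1.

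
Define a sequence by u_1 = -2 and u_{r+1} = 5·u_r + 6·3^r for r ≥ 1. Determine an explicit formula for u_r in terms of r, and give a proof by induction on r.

u_r = -3^(r + 1) + 7·5^(r - 1)

Computing the first terms: u_1 = -2, u_2 = 8, u_3 = 94. This suggests u_r = -3^(r + 1) + 7·5^(r - 1).
For the base case r = 1: the formula gives -2 = -2 = u_1.
Inductive step: suppose the statement holds for some p ≥ 1, so u_p = -3^(p + 1) + 7·5^(p - 1).
Then u_{p+1} = 5·u_p + 6·3^p = 5·(-3^(p + 1) + 7·5^(p - 1)) + 6·3^p = -3^(p + 2) + 7·5^p = -3^((p+1) + 1) + 7·5^((p+1) - 1),
which is the claimed formula at r = p+1.
By the principle of mathematical induction, the result holds for all r ≥ 1.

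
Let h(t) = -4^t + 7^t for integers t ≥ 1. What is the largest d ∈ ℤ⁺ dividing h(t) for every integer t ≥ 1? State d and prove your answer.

Computing the first values: h(1) = 3 and h(2) = 33; gcd(3, 33) = 3, so d ≤ 3.
We prove 3 | -4^t + 7^t for all t ≥ 1 by induction on t.
For the base case t = 1: h(1) = 3 = 3·(1), so 3 | h(1).
Inductive step: suppose the statement holds for some j ≥ 1, i.e. 3 | h(j). Then
7^{j+1} − 4^{j+1} = 7·7^j − 4·4^j = 7·(7^j − 4^j) + (3)·4^j. The first term is divisible by 3 by the inductive hypothesis, and the second term (3)·4^j is divisible by 3 since 3 | 3. Hence 3 | h(j+1).
Hence, by induction on t, the claim holds for every t ≥ 1.
Therefore the largest such d is 3.

d = 3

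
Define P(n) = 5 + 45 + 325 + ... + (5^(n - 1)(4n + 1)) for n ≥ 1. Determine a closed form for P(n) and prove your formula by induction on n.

We claim P(n) = 5^n·n for all n ≥ 1.
When n = 1: P(1) = 5, and the closed form gives 5. They agree.
Suppose the result is true for n = j, so P(j) = 5^j·j.
Then P(j+1) = P(j) + (5^j(4j + 5)) = (5^j·j) + (5^j(4j + 5)).
Simplifying, P(j+1) = 5^(j + 1)(j + 1) = 5^(j+1)·(j+1),
which is the closed form with n = j+1.
This completes the induction.

P(n) = 5^n·n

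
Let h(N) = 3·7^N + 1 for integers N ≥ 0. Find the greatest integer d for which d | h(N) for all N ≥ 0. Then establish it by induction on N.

Computing the first values: h(0) = 4 and h(1) = 22; gcd(4, 22) = 2, so d ≤ 2.
We prove 2 | 3·7^N + 1 for all N ≥ 0 by induction on N.
When N = 0: h(0) = 4 = 2·(2), so 2 | h(0).
Suppose the result is true for N = r, i.e. 2 | h(r). Then
h(r+1) = 3·7^(r+1) + 1 = 7·(3·7^r + 1) - 6 = 7·h(r) - 6. The first term is divisible by 2 by the inductive hypothesis, and -6 is divisible by 2. Hence 2 | h(r+1).
This completes the induction.
Therefore the largest such d is 2.

d = 2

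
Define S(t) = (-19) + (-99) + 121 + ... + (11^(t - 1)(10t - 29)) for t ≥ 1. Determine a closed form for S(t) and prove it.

We claim S(t) = 11^t(t - 3) + 3 for all t ≥ 1.
When t = 1: S(1) = -19, and the closed form gives -19. They agree.
For the inductive step, assume it holds for an arbitrary p ≥ 1, so S(p) = 11^p(p - 3) + 3.
Then S(p+1) = S(p) + (11^p(10p - 19)) = (11^p(p - 3) + 3) + (11^p(10p - 19)).
Simplifying, S(p+1) = 11·11^p·p - 22·11^p + 3 = 11^(p+1)((p+1) - 3) + 3,
which is the closed form with t = p+1.
By the principle of mathematical induction, the result holds for all t ≥ 1.

S(t) = 11^t(t - 3) + 3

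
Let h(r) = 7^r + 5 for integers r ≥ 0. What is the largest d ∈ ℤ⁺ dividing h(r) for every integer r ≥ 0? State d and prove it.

d = 6

Computing the first values: h(0) = 6 and h(1) = 12; gcd(6, 12) = 6, so d ≤ 6.
We prove 6 | 7^r + 5 for all r ≥ 0 by induction on r.
When r = 0: h(0) = 6 = 6·(1), so 6 | h(0).
Inductive step: suppose the statement holds for some m ≥ 0, i.e. 6 | h(m). Then
h(m+1) = 7^(m+1) + 5 = 7·(7^m + 5) - 30 = 7·h(m) - 30. The first term is divisible by 6 by the inductive hypothesis, and -30 is divisible by 6. Hence 6 | h(m+1).
By induction, the statement is established for all r ≥ 0.
Therefore the largest such d is 6.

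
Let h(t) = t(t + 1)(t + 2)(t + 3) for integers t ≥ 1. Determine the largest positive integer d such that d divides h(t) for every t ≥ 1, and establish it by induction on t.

d = 24

Computing the first values: h(1) = 24 and h(2) = 120; gcd(24, 120) = 24, so d ≤ 24.
We prove 24 | t(t + 1)(t + 2)(t + 3) for all t ≥ 1 by induction on t.
Base case (t = 1): h(1) = 24 = 24·(1), so 24 | h(1).
Inductive step: suppose the statement holds for some k ≥ 1, i.e. 24 | h(k). Then
h(k+1) − h(k) = (k+1)·(k+2)·(k+3)·(k+4) − k·(k+1)·(k+2)·(k+3) = (k+1)·(k+2)·(k+3)·[(k+4) − k] = 4·(k+1)·(k+2)·(k+3). The product of 3 consecutive integers is divisible by (3)! = 6, so h(k+1) − h(k) is divisible by 4·6 = 24. By the inductive hypothesis 24 | h(k), hence 24 | h(k+1).
Hence, by induction on t, the claim holds for every t ≥ 1.
Therefore the largest such d is 24.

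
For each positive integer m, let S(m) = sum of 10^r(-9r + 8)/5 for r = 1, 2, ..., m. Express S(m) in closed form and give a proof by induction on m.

S(m) = 2·10^m(-m + 1) - 2

We claim S(m) = 2·10^m(-m + 1) - 2 for all m ≥ 1.
Base case (m = 1): S(1) = -2, and the closed form gives -2. They agree.
For the inductive step, assume it holds for an arbitrary r ≥ 1, so S(r) = 2·10^r(-r + 1) - 2.
Then S(r+1) = S(r) + (10^r(-18r - 2)) = (2·10^r(-r + 1) - 2) + (10^r(-18r - 2)).
Simplifying, S(r+1) = -20·10^r·r - 2 = 2·10^(r+1)(-(r+1) + 1) - 2,
which is the closed form with m = r+1.
By the principle of mathematical induction, the result holds for all m ≥ 1.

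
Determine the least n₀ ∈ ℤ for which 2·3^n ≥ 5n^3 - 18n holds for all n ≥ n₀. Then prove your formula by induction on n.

n₀ = 6

At n = 5: 486 < 535, so the inequality fails and n₀ ≥ 6. We prove 2·3^n ≥ 5n^3 - 18n for all n ≥ 6.
For the base case n = 6: 2·3^n = 1458 and 5n^3 - 18n = 972, so 1458 ≥ 972.
Suppose the result is true for n = r, so 2·3^r ≥ 5r^3 - 18r.
Then 2·3^(r + 1) = 3·(2·3^r) ≥ 3·(5r^3 - 18r).
Also, for r ≥ 6 we have 3·(5r^3 - 18r) ≥ 5(r+1)^3 - 18(r+1), since 3·(5r^3 - 18r) − (5(r+1)^3 - 18(r+1)) = 10r^3 - 15r^2 - 51r + 13, which is nonnegative for all r ≥ 6.
Combining, 2·3^(r + 1) ≥ 5(r+1)^3 - 18(r+1).
By induction, the statement is established for all n ≥ 6.
Hence the smallest such n₀ is 6.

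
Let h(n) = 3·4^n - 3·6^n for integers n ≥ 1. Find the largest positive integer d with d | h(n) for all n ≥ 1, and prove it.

Computing the first values: h(1) = -6 and h(2) = -60; gcd(-6, -60) = 6, so d ≤ 6.
We prove 6 | 3·4^n - 3·6^n for all n ≥ 1 by induction on n.
Base case (n = 1): h(1) = -6 = 6·(-1), so 6 | h(1).
For the inductive step, assume it holds for an arbitrary k ≥ 1, i.e. 6 | h(k). Then
h(k+1) − 6·h(k) = (3·4^(k+1) - 3·6^(k+1)) − 6·(3·4^k - 3·6^k) = (3)·4^k·(4 − 6) = (-6)·4^k. Since 6 | h(k) by the inductive hypothesis, 6 | 6·h(k); and 6 | -6 since -6 = 6·-1. Therefore 6 | h(k+1).
By induction, the statement is established for all n ≥ 1.
Therefore the largest such d is 6.

d = 6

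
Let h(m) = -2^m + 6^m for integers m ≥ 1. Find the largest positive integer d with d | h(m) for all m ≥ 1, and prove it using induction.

Computing the first values: h(1) = 4 and h(2) = 32; gcd(4, 32) = 4, so d ≤ 4.
We prove 4 | -2^m + 6^m for all m ≥ 1 by induction on m.
Base step (m = 1): h(1) = 4 = 4·(1), so 4 | h(1).
Suppose the result is true for m = r, i.e. 4 | h(r). Then
6^{r+1} − 2^{r+1} = 6·6^r − 2·2^r = 6·(6^r − 2^r) + (4)·2^r. The first term is divisible by 4 by the inductive hypothesis, and the second term (4)·2^r is divisible by 4 since 4 | 4. Hence 4 | h(r+1).
Hence, by induction on m, the claim holds for every m ≥ 1.
Therefore the largest such d is 4.

d = 4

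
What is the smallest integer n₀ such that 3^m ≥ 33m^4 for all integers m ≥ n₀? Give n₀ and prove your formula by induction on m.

At m = 12: 531441 < 684288, so the inequality fails and n₀ ≥ 13. We prove 3^m ≥ 33m^4 for all m ≥ 13.
When m = 13: 3^m = 1594323 and 33m^4 = 942513, so 1594323 ≥ 942513.
For the inductive step, assume it holds for an arbitrary k ≥ 13, so 3^k ≥ 33k^4.
Then 3^(k + 1) = 3·(3^k) ≥ 3·(33k^4).
Also, for k ≥ 13 we have 3·(33k^4) ≥ 33(k+1)^4, since 3 ≥ (1 + 1/k)^4 for all k ≥ 13.
Combining, 3^(k + 1) ≥ 33(k+1)^4.
This completes the induction.
Hence the smallest such n₀ is 13.

n₀ = 13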